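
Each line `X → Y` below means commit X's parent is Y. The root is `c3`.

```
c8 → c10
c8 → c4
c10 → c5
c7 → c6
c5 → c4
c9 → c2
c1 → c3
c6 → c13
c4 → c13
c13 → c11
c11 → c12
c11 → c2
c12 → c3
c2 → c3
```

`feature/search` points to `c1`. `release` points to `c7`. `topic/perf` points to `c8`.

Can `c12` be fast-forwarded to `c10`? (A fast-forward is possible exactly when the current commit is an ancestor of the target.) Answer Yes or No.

A fast-forward from c12 to c10 is possible iff c12 is an ancestor of c10.
Ancestors of c10: {c10, c11, c12, c13, c2, c3, c4, c5}.
c12 is among them, so fast-forward is possible.

Yes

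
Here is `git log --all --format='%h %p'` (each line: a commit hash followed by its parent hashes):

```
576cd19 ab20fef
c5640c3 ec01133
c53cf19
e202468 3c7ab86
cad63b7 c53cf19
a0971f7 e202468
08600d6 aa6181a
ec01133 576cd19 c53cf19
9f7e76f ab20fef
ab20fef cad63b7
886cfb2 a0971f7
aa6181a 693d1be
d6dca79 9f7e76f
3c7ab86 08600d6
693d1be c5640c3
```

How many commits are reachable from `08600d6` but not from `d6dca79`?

6

Reachable from 08600d6: {08600d6, 576cd19, 693d1be, aa6181a, ab20fef, c53cf19, c5640c3, cad63b7, ec01133}.
Reachable from d6dca79: {9f7e76f, ab20fef, c53cf19, cad63b7, d6dca79}.
In 08600d6's history but not d6dca79's: {08600d6, 576cd19, 693d1be, aa6181a, c5640c3, ec01133} — 6 commits.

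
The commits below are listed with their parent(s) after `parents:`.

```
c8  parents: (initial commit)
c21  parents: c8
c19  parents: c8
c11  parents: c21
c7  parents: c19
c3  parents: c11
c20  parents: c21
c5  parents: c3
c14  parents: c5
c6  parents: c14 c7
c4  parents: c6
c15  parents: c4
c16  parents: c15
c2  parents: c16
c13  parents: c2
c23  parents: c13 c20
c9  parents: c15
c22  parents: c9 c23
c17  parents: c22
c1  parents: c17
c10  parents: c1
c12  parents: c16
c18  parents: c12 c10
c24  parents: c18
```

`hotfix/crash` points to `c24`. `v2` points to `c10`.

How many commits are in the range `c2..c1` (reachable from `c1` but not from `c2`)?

Reachable from c1: {c1, c11, c13, c14, c15, c16, c17, c19, c2, c20, c21, c22, c23, c3, c4, c5, c6, c7, c8, c9}.
Reachable from c2: {c11, c14, c15, c16, c19, c2, c21, c3, c4, c5, c6, c7, c8}.
In c1's history but not c2's: {c1, c13, c17, c20, c22, c23, c9} — 7 commits.

7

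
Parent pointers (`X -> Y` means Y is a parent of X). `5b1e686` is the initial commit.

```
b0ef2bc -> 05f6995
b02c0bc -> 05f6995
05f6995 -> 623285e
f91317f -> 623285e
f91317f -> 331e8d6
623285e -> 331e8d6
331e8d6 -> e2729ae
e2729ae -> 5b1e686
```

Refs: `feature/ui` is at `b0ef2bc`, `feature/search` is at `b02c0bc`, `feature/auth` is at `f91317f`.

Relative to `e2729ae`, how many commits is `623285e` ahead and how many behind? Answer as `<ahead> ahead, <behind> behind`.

2 ahead, 0 behind

Reachable from 623285e: {331e8d6, 5b1e686, 623285e, e2729ae}.
Reachable from e2729ae: {5b1e686, e2729ae}.
Only in 623285e's history (ahead): {331e8d6, 623285e} — 2.
Only in e2729ae's history (behind): {} — 0.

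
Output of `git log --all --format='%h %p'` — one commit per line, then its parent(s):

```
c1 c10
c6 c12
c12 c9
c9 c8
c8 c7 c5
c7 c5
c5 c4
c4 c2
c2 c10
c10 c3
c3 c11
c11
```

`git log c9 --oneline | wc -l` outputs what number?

9

Walking parent pointers from c9: reachable set = {c10, c11, c2, c3, c4, c5, c7, c8, c9}.
That is 9 commits.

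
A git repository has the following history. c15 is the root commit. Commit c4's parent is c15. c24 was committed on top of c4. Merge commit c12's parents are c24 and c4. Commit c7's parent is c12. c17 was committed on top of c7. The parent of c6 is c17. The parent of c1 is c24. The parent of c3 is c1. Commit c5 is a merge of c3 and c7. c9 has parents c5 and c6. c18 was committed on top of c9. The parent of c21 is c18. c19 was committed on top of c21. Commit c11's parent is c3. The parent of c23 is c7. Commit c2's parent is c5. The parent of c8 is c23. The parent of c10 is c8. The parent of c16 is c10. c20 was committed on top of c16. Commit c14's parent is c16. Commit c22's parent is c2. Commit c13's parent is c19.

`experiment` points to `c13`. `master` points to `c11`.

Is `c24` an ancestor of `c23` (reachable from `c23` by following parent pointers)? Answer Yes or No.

Ancestors of c23 (commits reachable by following parents): {c12, c15, c23, c24, c4, c7}.
c24 is in that set, so it is an ancestor of c23.

Yes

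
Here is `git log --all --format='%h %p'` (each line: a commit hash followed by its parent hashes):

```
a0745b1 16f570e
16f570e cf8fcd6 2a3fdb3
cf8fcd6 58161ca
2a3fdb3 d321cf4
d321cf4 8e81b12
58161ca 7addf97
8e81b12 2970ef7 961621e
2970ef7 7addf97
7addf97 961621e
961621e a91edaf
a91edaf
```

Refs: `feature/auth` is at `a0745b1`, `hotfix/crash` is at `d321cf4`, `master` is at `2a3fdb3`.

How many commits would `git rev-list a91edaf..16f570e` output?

9

Reachable from 16f570e: {16f570e, 2970ef7, 2a3fdb3, 58161ca, 7addf97, 8e81b12, 961621e, a91edaf, cf8fcd6, d321cf4}.
Reachable from a91edaf: {a91edaf}.
In 16f570e's history but not a91edaf's: {16f570e, 2970ef7, 2a3fdb3, 58161ca, 7addf97, 8e81b12, 961621e, cf8fcd6, d321cf4} — 9 commits.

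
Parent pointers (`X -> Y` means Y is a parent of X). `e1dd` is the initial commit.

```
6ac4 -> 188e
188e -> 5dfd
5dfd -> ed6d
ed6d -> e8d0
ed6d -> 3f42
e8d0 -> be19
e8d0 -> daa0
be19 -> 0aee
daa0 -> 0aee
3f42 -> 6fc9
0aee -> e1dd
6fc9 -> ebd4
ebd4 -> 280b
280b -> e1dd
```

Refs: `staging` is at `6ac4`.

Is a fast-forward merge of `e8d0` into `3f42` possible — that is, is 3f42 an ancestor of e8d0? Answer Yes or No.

No

A fast-forward from 3f42 to e8d0 is possible iff 3f42 is an ancestor of e8d0.
Ancestors of e8d0: {0aee, be19, daa0, e1dd, e8d0}.
3f42 is not among them, so fast-forward is not possible.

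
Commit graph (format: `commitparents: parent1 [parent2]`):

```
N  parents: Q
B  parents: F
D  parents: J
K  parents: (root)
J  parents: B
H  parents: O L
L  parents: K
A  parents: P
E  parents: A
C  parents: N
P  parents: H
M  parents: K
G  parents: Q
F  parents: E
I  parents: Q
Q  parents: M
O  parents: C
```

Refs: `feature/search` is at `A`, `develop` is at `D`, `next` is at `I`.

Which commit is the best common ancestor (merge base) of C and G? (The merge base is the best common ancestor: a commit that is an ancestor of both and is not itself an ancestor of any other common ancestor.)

Ancestors of C: {C, K, M, N, Q}.
Ancestors of G: {G, K, M, Q}.
Common ancestors: {K, M, Q}.
Among these, Q is not an ancestor of any other common ancestor — it is the merge base.

Q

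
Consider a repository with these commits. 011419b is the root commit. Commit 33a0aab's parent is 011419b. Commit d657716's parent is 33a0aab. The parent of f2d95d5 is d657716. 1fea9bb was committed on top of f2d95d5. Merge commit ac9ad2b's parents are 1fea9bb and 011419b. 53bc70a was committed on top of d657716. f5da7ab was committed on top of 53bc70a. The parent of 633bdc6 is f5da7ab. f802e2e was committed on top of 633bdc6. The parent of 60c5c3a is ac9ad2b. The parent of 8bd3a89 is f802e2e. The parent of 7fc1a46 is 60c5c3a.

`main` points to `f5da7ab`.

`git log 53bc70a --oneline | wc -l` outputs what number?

Walking parent pointers from 53bc70a: reachable set = {011419b, 33a0aab, 53bc70a, d657716}.
That is 4 commits.

4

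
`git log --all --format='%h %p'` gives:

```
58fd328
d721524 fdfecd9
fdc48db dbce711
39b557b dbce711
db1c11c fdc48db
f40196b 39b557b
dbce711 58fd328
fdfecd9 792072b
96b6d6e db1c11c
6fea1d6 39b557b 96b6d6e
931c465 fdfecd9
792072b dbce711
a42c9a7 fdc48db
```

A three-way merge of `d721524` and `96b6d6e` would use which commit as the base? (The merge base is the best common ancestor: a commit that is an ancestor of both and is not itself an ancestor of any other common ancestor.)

Ancestors of d721524: {58fd328, 792072b, d721524, dbce711, fdfecd9}.
Ancestors of 96b6d6e: {58fd328, 96b6d6e, db1c11c, dbce711, fdc48db}.
Common ancestors: {58fd328, dbce711}.
Among these, dbce711 is not an ancestor of any other common ancestor — it is the merge base.

dbce711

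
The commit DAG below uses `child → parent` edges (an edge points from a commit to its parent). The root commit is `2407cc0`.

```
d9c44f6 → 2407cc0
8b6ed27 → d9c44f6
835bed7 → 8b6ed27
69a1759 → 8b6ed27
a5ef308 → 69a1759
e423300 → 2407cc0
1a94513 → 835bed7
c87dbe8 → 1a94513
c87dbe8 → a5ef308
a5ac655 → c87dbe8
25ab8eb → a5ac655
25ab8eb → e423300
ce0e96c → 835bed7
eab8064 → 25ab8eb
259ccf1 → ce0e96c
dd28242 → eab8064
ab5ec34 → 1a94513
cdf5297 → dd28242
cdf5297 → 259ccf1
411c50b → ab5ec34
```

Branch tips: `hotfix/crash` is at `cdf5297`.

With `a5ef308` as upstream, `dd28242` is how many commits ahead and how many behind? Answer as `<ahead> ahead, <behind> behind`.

Reachable from dd28242: {1a94513, 2407cc0, 25ab8eb, 69a1759, 835bed7, 8b6ed27, a5ac655, a5ef308, c87dbe8, d9c44f6, dd28242, e423300, eab8064}.
Reachable from a5ef308: {2407cc0, 69a1759, 8b6ed27, a5ef308, d9c44f6}.
Only in dd28242's history (ahead): {1a94513, 25ab8eb, 835bed7, a5ac655, c87dbe8, dd28242, e423300, eab8064} — 8.
Only in a5ef308's history (behind): {} — 0.

8 ahead, 0 behind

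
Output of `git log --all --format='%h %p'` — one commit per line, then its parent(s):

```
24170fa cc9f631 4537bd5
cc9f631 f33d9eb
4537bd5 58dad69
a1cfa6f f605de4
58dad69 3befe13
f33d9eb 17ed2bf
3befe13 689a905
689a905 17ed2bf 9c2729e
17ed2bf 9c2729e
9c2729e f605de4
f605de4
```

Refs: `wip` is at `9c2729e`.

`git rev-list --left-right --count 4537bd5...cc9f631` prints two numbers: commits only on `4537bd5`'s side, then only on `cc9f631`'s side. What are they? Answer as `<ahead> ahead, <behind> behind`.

Reachable from 4537bd5: {17ed2bf, 3befe13, 4537bd5, 58dad69, 689a905, 9c2729e, f605de4}.
Reachable from cc9f631: {17ed2bf, 9c2729e, cc9f631, f33d9eb, f605de4}.
Only in 4537bd5's history (ahead): {3befe13, 4537bd5, 58dad69, 689a905} — 4.
Only in cc9f631's history (behind): {cc9f631, f33d9eb} — 2.

4 ahead, 2 behind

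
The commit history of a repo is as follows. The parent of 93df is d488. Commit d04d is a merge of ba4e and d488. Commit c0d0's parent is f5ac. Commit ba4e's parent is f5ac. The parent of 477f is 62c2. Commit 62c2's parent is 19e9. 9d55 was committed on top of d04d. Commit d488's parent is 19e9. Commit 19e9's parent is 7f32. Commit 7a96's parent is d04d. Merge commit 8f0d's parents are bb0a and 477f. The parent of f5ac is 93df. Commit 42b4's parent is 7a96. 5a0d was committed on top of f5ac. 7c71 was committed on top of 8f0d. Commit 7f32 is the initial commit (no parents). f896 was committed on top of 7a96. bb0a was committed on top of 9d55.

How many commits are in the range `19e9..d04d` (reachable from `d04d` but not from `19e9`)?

Reachable from d04d: {19e9, 7f32, 93df, ba4e, d04d, d488, f5ac}.
Reachable from 19e9: {19e9, 7f32}.
In d04d's history but not 19e9's: {93df, ba4e, d04d, d488, f5ac} — 5 commits.

5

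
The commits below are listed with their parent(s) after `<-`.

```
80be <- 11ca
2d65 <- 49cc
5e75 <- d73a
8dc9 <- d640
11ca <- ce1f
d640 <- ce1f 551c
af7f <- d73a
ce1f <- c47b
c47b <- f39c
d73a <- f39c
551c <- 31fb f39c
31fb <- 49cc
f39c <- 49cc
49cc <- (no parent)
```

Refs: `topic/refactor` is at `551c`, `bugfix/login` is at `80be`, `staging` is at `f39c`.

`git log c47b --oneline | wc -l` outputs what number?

3

Walking parent pointers from c47b: reachable set = {49cc, c47b, f39c}.
That is 3 commits.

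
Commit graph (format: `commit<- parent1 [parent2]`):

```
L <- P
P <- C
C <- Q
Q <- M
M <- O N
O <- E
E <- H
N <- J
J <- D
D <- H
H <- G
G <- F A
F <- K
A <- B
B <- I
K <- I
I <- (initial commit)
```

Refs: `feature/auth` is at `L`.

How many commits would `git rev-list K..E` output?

Reachable from E: {A, B, E, F, G, H, I, K}.
Reachable from K: {I, K}.
In E's history but not K's: {A, B, E, F, G, H} — 6 commits.

6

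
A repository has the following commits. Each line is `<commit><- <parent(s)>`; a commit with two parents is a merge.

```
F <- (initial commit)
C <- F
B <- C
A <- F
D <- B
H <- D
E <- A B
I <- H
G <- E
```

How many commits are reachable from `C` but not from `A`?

1

Reachable from C: {C, F}.
Reachable from A: {A, F}.
In C's history but not A's: {C} — 1 commit.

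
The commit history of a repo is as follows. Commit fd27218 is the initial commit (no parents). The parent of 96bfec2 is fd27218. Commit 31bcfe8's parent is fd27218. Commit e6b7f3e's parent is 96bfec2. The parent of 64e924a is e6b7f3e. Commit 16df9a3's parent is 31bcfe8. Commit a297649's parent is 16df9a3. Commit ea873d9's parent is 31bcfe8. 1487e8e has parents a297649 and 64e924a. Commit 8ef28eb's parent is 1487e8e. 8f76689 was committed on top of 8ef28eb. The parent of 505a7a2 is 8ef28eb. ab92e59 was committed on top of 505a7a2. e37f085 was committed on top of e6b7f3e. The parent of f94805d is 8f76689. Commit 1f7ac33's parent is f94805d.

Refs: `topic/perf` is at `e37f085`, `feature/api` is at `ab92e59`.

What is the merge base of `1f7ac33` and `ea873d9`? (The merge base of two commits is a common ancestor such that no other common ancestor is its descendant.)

Ancestors of 1f7ac33: {1487e8e, 16df9a3, 1f7ac33, 31bcfe8, 64e924a, 8ef28eb, 8f76689, 96bfec2, a297649, e6b7f3e, f94805d, fd27218}.
Ancestors of ea873d9: {31bcfe8, ea873d9, fd27218}.
Common ancestors: {31bcfe8, fd27218}.
Among these, 31bcfe8 is not an ancestor of any other common ancestor — it is the merge base.

31bcfe8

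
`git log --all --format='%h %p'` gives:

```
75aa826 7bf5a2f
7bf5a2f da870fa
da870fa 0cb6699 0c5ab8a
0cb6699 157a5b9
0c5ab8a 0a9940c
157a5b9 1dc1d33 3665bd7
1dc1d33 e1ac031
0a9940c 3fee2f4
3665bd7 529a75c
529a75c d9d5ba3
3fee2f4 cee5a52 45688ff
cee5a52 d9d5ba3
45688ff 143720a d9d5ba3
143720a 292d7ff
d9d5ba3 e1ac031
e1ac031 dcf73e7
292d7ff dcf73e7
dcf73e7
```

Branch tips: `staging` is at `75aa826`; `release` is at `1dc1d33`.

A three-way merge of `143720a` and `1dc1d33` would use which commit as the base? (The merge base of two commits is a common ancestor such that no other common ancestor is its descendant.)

dcf73e7

Ancestors of 143720a: {143720a, 292d7ff, dcf73e7}.
Ancestors of 1dc1d33: {1dc1d33, dcf73e7, e1ac031}.
Common ancestors: {dcf73e7}.
The only common ancestor is dcf73e7, so it is the merge base.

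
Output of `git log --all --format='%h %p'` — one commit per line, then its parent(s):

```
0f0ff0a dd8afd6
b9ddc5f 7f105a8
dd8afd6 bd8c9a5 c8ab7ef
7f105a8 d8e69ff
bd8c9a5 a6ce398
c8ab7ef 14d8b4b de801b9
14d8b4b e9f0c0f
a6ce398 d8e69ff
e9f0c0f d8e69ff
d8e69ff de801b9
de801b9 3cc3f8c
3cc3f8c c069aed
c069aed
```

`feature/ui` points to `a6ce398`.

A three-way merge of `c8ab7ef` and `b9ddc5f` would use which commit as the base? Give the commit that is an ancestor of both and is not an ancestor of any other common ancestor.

Ancestors of c8ab7ef: {14d8b4b, 3cc3f8c, c069aed, c8ab7ef, d8e69ff, de801b9, e9f0c0f}.
Ancestors of b9ddc5f: {3cc3f8c, 7f105a8, b9ddc5f, c069aed, d8e69ff, de801b9}.
Common ancestors: {3cc3f8c, c069aed, d8e69ff, de801b9}.
Among these, d8e69ff is not an ancestor of any other common ancestor — it is the merge base.

d8e69ff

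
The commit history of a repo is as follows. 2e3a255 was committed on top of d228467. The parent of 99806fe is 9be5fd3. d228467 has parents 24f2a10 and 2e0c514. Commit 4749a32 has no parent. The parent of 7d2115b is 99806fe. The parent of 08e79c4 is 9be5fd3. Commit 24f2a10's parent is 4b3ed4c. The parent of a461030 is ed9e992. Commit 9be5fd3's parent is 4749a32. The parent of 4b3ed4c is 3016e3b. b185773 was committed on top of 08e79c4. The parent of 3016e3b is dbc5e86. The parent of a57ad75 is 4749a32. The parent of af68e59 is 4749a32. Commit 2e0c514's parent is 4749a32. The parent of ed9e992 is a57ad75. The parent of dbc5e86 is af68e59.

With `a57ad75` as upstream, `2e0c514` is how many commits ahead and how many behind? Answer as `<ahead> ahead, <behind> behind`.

Reachable from 2e0c514: {2e0c514, 4749a32}.
Reachable from a57ad75: {4749a32, a57ad75}.
Only in 2e0c514's history (ahead): {2e0c514} — 1.
Only in a57ad75's history (behind): {a57ad75} — 1.

1 ahead, 1 behind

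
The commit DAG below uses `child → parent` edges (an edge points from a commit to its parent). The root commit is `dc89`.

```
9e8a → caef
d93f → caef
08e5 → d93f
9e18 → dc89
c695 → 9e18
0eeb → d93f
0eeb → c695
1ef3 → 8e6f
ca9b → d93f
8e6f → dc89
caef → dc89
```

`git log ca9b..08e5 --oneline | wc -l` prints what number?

Reachable from 08e5: {08e5, caef, d93f, dc89}.
Reachable from ca9b: {ca9b, caef, d93f, dc89}.
In 08e5's history but not ca9b's: {08e5} — 1 commit.

1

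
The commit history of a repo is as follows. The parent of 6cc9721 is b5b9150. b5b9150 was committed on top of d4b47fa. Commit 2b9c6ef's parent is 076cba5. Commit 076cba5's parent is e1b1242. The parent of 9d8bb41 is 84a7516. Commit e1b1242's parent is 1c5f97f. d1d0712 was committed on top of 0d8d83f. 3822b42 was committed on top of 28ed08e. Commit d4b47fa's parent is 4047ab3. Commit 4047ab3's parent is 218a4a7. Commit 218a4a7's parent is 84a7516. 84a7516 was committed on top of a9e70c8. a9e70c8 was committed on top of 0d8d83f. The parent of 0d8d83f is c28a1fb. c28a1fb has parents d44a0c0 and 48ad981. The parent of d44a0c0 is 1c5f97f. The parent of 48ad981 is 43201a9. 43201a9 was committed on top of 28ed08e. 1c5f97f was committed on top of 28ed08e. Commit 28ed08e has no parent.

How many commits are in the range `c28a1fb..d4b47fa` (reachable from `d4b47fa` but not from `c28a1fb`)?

6

Reachable from d4b47fa: {0d8d83f, 1c5f97f, 218a4a7, 28ed08e, 4047ab3, 43201a9, 48ad981, 84a7516, a9e70c8, c28a1fb, d44a0c0, d4b47fa}.
Reachable from c28a1fb: {1c5f97f, 28ed08e, 43201a9, 48ad981, c28a1fb, d44a0c0}.
In d4b47fa's history but not c28a1fb's: {0d8d83f, 218a4a7, 4047ab3, 84a7516, a9e70c8, d4b47fa} — 6 commits.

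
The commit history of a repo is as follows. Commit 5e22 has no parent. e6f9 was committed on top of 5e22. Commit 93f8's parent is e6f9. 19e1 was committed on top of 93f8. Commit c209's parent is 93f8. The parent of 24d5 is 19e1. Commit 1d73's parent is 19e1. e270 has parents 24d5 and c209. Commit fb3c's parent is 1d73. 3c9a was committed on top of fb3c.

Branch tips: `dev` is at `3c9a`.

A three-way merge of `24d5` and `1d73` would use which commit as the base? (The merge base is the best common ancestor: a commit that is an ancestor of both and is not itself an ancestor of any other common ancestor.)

19e1

Ancestors of 24d5: {19e1, 24d5, 5e22, 93f8, e6f9}.
Ancestors of 1d73: {19e1, 1d73, 5e22, 93f8, e6f9}.
Common ancestors: {19e1, 5e22, 93f8, e6f9}.
Among these, 19e1 is not an ancestor of any other common ancestor — it is the merge base.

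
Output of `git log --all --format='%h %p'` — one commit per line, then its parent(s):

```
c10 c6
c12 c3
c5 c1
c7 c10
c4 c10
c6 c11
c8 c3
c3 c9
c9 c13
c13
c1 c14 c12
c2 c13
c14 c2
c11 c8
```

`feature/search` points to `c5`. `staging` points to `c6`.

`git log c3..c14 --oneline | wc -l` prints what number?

Reachable from c14: {c13, c14, c2}.
Reachable from c3: {c13, c3, c9}.
In c14's history but not c3's: {c14, c2} — 2 commits.

2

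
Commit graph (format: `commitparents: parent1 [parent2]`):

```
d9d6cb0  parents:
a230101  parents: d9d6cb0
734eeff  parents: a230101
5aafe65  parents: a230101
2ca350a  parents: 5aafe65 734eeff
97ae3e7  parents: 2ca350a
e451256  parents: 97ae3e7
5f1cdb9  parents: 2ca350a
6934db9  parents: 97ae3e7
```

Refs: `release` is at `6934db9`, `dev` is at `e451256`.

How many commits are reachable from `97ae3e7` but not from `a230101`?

4

Reachable from 97ae3e7: {2ca350a, 5aafe65, 734eeff, 97ae3e7, a230101, d9d6cb0}.
Reachable from a230101: {a230101, d9d6cb0}.
In 97ae3e7's history but not a230101's: {2ca350a, 5aafe65, 734eeff, 97ae3e7} — 4 commits.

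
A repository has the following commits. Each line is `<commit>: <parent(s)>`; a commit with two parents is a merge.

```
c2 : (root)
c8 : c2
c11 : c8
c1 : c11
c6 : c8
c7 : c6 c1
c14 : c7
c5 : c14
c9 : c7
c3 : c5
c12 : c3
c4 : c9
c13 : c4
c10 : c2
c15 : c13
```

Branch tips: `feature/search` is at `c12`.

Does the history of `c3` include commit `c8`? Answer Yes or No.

Ancestors of c3 (commits reachable by following parents): {c1, c11, c14, c2, c3, c5, c6, c7, c8}.
c8 is in that set, so it is an ancestor of c3.

Yes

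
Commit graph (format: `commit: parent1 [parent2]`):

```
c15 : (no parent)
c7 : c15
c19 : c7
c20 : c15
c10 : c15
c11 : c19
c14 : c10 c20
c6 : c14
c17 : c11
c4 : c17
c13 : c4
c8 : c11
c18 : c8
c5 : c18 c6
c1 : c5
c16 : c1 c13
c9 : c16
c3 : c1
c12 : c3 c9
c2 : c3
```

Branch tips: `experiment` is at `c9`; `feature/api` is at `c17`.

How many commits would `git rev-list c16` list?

Walking parent pointers from c16: reachable set = {c1, c10, c11, c13, c14, c15, c16, c17, c18, c19, c20, c4, c5, c6, c7, c8}.
That is 16 commits.

16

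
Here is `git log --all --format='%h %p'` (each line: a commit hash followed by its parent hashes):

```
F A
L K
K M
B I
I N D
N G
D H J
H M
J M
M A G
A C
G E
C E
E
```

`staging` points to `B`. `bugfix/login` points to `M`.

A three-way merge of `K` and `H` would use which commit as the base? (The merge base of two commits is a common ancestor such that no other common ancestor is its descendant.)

Ancestors of K: {A, C, E, G, K, M}.
Ancestors of H: {A, C, E, G, H, M}.
Common ancestors: {A, C, E, G, M}.
Among these, M is not an ancestor of any other common ancestor — it is the merge base.

M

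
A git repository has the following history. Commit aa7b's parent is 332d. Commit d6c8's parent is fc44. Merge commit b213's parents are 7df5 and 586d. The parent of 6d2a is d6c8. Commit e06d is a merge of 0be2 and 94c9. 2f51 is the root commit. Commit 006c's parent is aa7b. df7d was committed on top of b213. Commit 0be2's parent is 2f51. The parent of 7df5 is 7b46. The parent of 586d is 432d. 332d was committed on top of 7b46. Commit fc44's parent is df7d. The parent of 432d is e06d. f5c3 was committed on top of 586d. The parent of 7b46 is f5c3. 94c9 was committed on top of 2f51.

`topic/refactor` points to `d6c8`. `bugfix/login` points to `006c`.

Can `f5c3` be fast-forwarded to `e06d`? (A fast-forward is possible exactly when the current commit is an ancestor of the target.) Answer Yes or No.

A fast-forward from f5c3 to e06d is possible iff f5c3 is an ancestor of e06d.
Ancestors of e06d: {0be2, 2f51, 94c9, e06d}.
f5c3 is not among them, so fast-forward is not possible.

No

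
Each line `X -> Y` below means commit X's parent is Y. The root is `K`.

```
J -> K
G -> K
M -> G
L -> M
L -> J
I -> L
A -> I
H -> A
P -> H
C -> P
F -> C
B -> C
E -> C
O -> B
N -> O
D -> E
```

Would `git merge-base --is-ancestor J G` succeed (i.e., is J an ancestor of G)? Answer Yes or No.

No

Ancestors of G: {G, K}.
J is not in that set, so it is not an ancestor of G.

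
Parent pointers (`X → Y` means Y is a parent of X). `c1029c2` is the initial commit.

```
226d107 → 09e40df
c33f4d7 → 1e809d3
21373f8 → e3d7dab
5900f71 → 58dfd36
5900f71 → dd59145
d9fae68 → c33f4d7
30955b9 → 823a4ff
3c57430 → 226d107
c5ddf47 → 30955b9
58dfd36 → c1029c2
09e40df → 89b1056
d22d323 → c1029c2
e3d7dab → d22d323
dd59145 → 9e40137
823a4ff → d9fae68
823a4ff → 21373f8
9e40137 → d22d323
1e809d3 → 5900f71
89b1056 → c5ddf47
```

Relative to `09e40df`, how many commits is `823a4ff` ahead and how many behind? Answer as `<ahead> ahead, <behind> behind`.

0 ahead, 4 behind

Reachable from 823a4ff: {1e809d3, 21373f8, 58dfd36, 5900f71, 823a4ff, 9e40137, c1029c2, c33f4d7, d22d323, d9fae68, dd59145, e3d7dab}.
Reachable from 09e40df: {09e40df, 1e809d3, 21373f8, 30955b9, 58dfd36, 5900f71, 823a4ff, 89b1056, 9e40137, c1029c2, c33f4d7, c5ddf47, d22d323, d9fae68, dd59145, e3d7dab}.
Only in 823a4ff's history (ahead): {} — 0.
Only in 09e40df's history (behind): {09e40df, 30955b9, 89b1056, c5ddf47} — 4.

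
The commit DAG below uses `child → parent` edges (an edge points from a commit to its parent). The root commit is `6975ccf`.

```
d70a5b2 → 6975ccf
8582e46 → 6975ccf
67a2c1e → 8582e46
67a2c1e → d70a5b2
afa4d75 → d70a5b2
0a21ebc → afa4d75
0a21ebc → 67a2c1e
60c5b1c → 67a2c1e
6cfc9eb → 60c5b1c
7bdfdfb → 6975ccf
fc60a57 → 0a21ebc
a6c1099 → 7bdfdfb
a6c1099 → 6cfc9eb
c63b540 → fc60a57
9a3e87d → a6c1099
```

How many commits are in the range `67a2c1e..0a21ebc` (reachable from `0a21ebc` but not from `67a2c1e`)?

2

Reachable from 0a21ebc: {0a21ebc, 67a2c1e, 6975ccf, 8582e46, afa4d75, d70a5b2}.
Reachable from 67a2c1e: {67a2c1e, 6975ccf, 8582e46, d70a5b2}.
In 0a21ebc's history but not 67a2c1e's: {0a21ebc, afa4d75} — 2 commits.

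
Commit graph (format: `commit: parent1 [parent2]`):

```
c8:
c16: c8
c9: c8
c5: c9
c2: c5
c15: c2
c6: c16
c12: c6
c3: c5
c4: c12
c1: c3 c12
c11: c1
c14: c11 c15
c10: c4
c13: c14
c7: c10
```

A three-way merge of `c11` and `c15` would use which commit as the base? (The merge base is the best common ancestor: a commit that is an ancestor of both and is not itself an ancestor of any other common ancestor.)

Ancestors of c11: {c1, c11, c12, c16, c3, c5, c6, c8, c9}.
Ancestors of c15: {c15, c2, c5, c8, c9}.
Common ancestors: {c5, c8, c9}.
Among these, c5 is not an ancestor of any other common ancestor — it is the merge base.

c5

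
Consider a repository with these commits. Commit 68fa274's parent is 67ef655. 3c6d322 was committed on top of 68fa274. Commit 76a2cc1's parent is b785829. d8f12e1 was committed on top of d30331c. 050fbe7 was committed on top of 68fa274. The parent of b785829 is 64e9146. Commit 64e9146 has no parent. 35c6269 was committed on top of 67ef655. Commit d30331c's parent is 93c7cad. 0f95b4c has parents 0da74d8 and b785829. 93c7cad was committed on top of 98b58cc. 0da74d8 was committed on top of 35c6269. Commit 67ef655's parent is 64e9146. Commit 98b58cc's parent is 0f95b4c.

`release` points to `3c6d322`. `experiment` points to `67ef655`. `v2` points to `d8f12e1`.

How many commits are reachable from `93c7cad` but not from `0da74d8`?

Reachable from 93c7cad: {0da74d8, 0f95b4c, 35c6269, 64e9146, 67ef655, 93c7cad, 98b58cc, b785829}.
Reachable from 0da74d8: {0da74d8, 35c6269, 64e9146, 67ef655}.
In 93c7cad's history but not 0da74d8's: {0f95b4c, 93c7cad, 98b58cc, b785829} — 4 commits.

4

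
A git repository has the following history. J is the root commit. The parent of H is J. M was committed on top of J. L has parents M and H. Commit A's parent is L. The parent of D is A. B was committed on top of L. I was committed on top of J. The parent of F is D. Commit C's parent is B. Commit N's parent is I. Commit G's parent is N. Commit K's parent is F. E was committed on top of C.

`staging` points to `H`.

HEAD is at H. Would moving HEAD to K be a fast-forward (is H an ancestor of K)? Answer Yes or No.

Yes

A fast-forward from H to K is possible iff H is an ancestor of K.
Ancestors of K: {A, D, F, H, J, K, L, M}.
H is among them, so fast-forward is possible.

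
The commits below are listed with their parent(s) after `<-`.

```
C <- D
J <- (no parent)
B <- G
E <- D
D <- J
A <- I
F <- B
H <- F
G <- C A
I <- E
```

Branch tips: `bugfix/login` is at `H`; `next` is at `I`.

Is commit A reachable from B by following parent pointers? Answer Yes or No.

Ancestors of B (commits reachable by following parents): {A, B, C, D, E, G, I, J}.
A is in that set, so it is an ancestor of B.

Yes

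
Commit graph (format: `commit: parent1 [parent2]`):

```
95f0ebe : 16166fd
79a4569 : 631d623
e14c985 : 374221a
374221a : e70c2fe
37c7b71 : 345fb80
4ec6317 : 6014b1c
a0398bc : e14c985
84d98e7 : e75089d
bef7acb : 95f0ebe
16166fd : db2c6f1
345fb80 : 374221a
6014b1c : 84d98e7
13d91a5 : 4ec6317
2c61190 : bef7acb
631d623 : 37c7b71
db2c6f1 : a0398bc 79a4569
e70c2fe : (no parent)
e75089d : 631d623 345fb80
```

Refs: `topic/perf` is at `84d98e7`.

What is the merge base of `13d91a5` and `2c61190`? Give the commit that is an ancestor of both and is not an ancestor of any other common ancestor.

631d623

Ancestors of 13d91a5: {13d91a5, 345fb80, 374221a, 37c7b71, 4ec6317, 6014b1c, 631d623, 84d98e7, e70c2fe, e75089d}.
Ancestors of 2c61190: {16166fd, 2c61190, 345fb80, 374221a, 37c7b71, 631d623, 79a4569, 95f0ebe, a0398bc, bef7acb, db2c6f1, e14c985, e70c2fe}.
Common ancestors: {345fb80, 374221a, 37c7b71, 631d623, e70c2fe}.
Among these, 631d623 is not an ancestor of any other common ancestor — it is the merge base.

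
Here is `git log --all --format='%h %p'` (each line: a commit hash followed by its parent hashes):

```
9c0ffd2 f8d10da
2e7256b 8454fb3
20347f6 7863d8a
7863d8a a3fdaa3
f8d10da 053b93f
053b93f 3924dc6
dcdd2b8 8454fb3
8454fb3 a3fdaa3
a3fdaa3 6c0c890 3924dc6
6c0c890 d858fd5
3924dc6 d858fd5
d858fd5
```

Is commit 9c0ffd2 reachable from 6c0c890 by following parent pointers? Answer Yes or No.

No

Ancestors of 6c0c890: {6c0c890, d858fd5}.
9c0ffd2 is not in that set, so it is not an ancestor of 6c0c890.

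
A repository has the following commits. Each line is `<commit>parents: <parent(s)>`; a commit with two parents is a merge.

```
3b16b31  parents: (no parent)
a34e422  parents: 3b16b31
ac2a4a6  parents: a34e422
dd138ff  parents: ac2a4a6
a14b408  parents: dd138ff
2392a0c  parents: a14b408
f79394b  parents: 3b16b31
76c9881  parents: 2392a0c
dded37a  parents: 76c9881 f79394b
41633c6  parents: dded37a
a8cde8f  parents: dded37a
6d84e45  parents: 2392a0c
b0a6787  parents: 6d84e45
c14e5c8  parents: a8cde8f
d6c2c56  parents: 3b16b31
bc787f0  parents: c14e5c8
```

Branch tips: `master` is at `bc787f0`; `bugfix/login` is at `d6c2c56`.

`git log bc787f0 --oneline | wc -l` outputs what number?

12

Walking parent pointers from bc787f0: reachable set = {2392a0c, 3b16b31, 76c9881, a14b408, a34e422, a8cde8f, ac2a4a6, bc787f0, c14e5c8, dd138ff, dded37a, f79394b}.
That is 12 commits.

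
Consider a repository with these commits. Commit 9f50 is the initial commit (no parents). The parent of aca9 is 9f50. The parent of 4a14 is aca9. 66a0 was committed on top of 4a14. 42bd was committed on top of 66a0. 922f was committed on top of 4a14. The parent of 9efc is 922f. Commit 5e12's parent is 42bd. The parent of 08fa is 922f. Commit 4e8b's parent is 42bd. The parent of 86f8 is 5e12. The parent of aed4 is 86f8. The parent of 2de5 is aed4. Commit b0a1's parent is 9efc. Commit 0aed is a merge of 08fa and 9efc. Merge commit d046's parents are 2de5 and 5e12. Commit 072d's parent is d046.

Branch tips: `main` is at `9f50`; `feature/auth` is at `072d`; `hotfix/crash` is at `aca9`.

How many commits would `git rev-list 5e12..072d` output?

Reachable from 072d: {072d, 2de5, 42bd, 4a14, 5e12, 66a0, 86f8, 9f50, aca9, aed4, d046}.
Reachable from 5e12: {42bd, 4a14, 5e12, 66a0, 9f50, aca9}.
In 072d's history but not 5e12's: {072d, 2de5, 86f8, aed4, d046} — 5 commits.

5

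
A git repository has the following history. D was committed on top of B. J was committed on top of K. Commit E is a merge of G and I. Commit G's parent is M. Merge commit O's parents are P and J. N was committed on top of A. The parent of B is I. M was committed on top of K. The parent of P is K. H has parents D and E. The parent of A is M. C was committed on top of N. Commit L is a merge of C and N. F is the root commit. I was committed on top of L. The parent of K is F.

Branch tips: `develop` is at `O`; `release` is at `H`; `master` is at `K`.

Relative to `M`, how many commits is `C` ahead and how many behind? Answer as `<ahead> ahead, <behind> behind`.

Reachable from C: {A, C, F, K, M, N}.
Reachable from M: {F, K, M}.
Only in C's history (ahead): {A, C, N} — 3.
Only in M's history (behind): {} — 0.

3 ahead, 0 behind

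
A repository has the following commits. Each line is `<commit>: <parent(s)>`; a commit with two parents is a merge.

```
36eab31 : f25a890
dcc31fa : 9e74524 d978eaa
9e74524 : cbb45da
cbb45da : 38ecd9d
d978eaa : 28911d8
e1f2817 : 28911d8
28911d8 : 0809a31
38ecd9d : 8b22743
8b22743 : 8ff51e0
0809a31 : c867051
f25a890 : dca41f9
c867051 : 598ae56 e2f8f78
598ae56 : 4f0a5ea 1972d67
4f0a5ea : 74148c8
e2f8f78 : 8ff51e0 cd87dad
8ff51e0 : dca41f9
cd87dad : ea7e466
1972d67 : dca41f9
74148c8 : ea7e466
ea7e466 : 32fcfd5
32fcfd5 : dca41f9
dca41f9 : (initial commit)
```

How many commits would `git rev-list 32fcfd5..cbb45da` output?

4

Reachable from cbb45da: {38ecd9d, 8b22743, 8ff51e0, cbb45da, dca41f9}.
Reachable from 32fcfd5: {32fcfd5, dca41f9}.
In cbb45da's history but not 32fcfd5's: {38ecd9d, 8b22743, 8ff51e0, cbb45da} — 4 commits.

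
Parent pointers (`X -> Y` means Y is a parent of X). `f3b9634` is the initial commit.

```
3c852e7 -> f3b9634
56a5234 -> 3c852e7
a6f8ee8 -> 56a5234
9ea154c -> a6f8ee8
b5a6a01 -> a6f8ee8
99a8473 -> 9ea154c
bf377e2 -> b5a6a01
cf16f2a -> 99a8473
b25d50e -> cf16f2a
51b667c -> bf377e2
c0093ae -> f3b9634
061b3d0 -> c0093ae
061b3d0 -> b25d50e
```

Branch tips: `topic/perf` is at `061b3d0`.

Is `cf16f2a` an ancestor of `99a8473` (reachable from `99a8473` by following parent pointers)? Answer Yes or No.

Ancestors of 99a8473: {3c852e7, 56a5234, 99a8473, 9ea154c, a6f8ee8, f3b9634}.
cf16f2a is not in that set, so it is not an ancestor of 99a8473.

No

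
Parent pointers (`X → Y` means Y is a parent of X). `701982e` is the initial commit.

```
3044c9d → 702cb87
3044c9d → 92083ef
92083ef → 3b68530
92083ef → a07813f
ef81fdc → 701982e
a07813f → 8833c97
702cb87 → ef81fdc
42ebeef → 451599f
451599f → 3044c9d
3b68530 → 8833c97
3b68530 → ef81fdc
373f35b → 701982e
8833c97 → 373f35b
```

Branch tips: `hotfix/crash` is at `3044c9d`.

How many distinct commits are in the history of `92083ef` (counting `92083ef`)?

7

Walking parent pointers from 92083ef: reachable set = {373f35b, 3b68530, 701982e, 8833c97, 92083ef, a07813f, ef81fdc}.
That is 7 commits.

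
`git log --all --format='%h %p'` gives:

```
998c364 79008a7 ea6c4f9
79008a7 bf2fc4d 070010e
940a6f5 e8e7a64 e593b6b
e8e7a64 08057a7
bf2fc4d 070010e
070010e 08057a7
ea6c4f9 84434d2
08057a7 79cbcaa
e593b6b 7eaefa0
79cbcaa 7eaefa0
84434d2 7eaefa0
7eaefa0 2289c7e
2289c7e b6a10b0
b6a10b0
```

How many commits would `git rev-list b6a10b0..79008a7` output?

7

Reachable from 79008a7: {070010e, 08057a7, 2289c7e, 79008a7, 79cbcaa, 7eaefa0, b6a10b0, bf2fc4d}.
Reachable from b6a10b0: {b6a10b0}.
In 79008a7's history but not b6a10b0's: {070010e, 08057a7, 2289c7e, 79008a7, 79cbcaa, 7eaefa0, bf2fc4d} — 7 commits.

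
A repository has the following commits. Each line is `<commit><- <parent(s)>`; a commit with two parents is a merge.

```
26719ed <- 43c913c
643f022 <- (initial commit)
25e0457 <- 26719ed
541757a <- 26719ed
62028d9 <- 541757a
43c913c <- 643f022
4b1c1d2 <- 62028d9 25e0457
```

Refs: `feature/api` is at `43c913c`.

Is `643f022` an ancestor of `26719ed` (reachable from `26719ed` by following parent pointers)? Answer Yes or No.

Yes

Ancestors of 26719ed (commits reachable by following parents): {26719ed, 43c913c, 643f022}.
643f022 is in that set, so it is an ancestor of 26719ed.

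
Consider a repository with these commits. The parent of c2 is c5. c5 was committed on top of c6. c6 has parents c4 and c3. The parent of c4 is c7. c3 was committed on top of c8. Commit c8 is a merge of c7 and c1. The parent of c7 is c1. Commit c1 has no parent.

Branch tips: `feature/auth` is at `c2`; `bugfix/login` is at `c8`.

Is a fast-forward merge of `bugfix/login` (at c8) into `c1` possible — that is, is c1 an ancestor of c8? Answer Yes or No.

Yes

A fast-forward from c1 to c8 is possible iff c1 is an ancestor of c8.
Ancestors of c8: {c1, c7, c8}.
c1 is among them, so fast-forward is possible.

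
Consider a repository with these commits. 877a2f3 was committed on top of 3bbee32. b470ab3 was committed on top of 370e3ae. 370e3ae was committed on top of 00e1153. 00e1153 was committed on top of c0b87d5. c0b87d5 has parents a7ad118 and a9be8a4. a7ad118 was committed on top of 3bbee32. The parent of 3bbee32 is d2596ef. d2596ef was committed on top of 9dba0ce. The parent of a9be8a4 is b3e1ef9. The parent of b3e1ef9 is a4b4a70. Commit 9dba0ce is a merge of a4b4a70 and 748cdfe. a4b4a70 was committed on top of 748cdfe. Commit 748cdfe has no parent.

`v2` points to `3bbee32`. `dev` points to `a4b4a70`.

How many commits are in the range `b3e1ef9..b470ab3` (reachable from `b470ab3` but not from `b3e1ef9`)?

9

Reachable from b470ab3: {00e1153, 370e3ae, 3bbee32, 748cdfe, 9dba0ce, a4b4a70, a7ad118, a9be8a4, b3e1ef9, b470ab3, c0b87d5, d2596ef}.
Reachable from b3e1ef9: {748cdfe, a4b4a70, b3e1ef9}.
In b470ab3's history but not b3e1ef9's: {00e1153, 370e3ae, 3bbee32, 9dba0ce, a7ad118, a9be8a4, b470ab3, c0b87d5, d2596ef} — 9 commits.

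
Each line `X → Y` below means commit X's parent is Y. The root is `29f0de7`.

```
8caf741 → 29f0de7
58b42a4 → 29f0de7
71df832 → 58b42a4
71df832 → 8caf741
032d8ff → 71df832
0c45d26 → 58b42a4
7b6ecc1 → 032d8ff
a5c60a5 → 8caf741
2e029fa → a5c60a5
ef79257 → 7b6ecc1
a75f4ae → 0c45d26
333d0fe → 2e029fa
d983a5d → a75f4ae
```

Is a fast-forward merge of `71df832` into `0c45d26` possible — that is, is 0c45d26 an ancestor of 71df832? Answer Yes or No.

No

A fast-forward from 0c45d26 to 71df832 is possible iff 0c45d26 is an ancestor of 71df832.
Ancestors of 71df832: {29f0de7, 58b42a4, 71df832, 8caf741}.
0c45d26 is not among them, so fast-forward is not possible.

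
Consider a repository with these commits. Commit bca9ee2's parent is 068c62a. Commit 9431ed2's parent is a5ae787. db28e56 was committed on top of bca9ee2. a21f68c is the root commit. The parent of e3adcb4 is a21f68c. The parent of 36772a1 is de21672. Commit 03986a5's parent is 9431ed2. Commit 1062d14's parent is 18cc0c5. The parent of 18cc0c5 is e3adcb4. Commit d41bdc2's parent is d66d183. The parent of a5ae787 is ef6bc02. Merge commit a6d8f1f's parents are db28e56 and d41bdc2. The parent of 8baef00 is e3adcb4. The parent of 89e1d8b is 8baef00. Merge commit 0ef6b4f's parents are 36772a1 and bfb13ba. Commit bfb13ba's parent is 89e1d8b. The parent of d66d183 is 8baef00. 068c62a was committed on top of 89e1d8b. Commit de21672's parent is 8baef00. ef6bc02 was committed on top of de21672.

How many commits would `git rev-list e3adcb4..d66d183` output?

Reachable from d66d183: {8baef00, a21f68c, d66d183, e3adcb4}.
Reachable from e3adcb4: {a21f68c, e3adcb4}.
In d66d183's history but not e3adcb4's: {8baef00, d66d183} — 2 commits.

2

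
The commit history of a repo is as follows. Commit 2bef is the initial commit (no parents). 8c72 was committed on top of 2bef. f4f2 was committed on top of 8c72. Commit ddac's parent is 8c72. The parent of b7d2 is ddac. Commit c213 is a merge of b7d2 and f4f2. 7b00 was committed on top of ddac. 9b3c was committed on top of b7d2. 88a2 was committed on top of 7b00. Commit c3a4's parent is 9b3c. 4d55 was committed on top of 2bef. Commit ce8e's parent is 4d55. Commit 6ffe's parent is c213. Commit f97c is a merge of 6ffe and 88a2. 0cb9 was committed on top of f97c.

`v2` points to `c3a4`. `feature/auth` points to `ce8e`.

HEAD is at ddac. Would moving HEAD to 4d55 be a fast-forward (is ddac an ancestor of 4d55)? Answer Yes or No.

No

A fast-forward from ddac to 4d55 is possible iff ddac is an ancestor of 4d55.
Ancestors of 4d55: {2bef, 4d55}.
ddac is not among them, so fast-forward is not possible.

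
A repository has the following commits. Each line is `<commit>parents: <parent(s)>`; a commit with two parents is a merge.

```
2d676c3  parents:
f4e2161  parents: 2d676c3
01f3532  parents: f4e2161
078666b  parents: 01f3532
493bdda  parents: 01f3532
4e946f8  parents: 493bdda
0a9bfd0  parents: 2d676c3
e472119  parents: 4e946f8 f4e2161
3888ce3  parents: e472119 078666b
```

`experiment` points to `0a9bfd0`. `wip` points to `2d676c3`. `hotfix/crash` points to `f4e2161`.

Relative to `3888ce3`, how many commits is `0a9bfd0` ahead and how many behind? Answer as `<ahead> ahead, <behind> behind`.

Reachable from 0a9bfd0: {0a9bfd0, 2d676c3}.
Reachable from 3888ce3: {01f3532, 078666b, 2d676c3, 3888ce3, 493bdda, 4e946f8, e472119, f4e2161}.
Only in 0a9bfd0's history (ahead): {0a9bfd0} — 1.
Only in 3888ce3's history (behind): {01f3532, 078666b, 3888ce3, 493bdda, 4e946f8, e472119, f4e2161} — 7.

1 ahead, 7 behind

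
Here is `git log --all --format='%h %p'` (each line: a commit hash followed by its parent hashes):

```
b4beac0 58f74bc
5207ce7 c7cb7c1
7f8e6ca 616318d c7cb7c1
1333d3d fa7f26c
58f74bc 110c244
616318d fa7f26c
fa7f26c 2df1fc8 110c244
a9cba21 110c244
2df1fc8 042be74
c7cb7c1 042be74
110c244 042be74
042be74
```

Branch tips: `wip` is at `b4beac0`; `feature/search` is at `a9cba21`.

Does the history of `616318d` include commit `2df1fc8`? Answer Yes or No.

Ancestors of 616318d (commits reachable by following parents): {042be74, 110c244, 2df1fc8, 616318d, fa7f26c}.
2df1fc8 is in that set, so it is an ancestor of 616318d.

Yes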